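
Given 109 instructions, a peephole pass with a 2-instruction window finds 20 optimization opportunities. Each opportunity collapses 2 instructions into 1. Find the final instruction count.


Each match removes 1 instructions.
Total removed = 20 * 1 = 20
Remaining = 109 - 20 = 89

89


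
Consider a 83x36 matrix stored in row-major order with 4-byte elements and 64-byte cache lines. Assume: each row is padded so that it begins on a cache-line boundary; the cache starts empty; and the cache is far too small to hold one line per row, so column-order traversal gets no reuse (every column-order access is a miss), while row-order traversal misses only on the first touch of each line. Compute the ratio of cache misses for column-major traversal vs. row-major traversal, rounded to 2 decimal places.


Each row occupies 36 * 4 = 144 bytes and starts on a line boundary, so it spans ceil(144 / 64) = 3 cache lines.
Row-major traversal misses (one per line touched): 83 * ceil(36 * 4 / 64) = 249
Column-major traversal misses (no reuse, every access misses): 83 * 36 = 2988
Ratio = 2988 / 249 = 12.0

12.0


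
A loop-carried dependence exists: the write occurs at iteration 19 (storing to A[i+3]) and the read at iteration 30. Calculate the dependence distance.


Distance = read iteration - write iteration
= 30 - 19 = 11

11


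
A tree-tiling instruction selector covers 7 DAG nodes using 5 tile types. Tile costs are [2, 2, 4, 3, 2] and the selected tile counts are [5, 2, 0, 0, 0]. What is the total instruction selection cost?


Total cost = sum(count_i * cost_i)
= 5*2 + 2*2 + 0*4 + 0*3 + 0*2
= 14

14


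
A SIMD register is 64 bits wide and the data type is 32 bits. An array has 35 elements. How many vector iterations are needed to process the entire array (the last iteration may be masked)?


Width = 64 / 32 = 2 elements per vector op
Iterations = ceil(35 / 2) = 18

18


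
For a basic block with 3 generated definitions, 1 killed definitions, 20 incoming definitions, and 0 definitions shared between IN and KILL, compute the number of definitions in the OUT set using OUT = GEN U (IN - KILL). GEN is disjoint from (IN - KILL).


IN - KILL: 20 - 0 = 20 surviving definitions
OUT = GEN + surviving = 3 + 20 = 23

23


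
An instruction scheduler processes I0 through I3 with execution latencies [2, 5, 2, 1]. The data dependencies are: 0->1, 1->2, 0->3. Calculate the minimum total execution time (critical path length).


Compute longest path through dependency graph: dist(Ik) = max over predecessors of dist + latency(Ik).
dist(I0) = latency 2 = 2
dist(I1) = dist(I0) + 5 = 2 + 5 = 7
dist(I2) = dist(I1) + 2 = 7 + 2 = 9
dist(I3) = dist(I0) + 1 = 2 + 1 = 3
Critical path = max dist = 9

9


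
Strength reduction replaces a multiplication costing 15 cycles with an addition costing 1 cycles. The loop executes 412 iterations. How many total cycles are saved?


Per-iteration saving = 15 - 1 = 14
Total saved = 412 * 14 = 5768

5768


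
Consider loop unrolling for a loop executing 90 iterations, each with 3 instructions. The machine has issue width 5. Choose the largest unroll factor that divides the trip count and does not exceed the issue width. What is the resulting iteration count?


Largest divisor of 90 <= 5 is 5
New iterations = 90 / 5 = 18

18


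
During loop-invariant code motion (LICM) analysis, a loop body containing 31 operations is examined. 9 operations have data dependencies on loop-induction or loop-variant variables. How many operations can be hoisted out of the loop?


Invariant candidates = total - loop-dependent
= 31 - 9 = 22

22


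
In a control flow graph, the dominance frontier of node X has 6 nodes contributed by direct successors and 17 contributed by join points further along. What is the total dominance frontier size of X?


DF(X) = direct successor contributions + join point contributions
= 6 + 17 = 23

23


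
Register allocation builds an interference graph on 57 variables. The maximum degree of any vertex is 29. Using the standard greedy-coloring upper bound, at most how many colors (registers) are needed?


Greedy coloring never needs more than (max_degree + 1) colors: when coloring a vertex, at most max_degree neighbors are already colored.
Upper bound = 29 + 1 = 30

30


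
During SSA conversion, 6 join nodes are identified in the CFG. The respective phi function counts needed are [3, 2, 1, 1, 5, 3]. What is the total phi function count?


Total phi functions = sum of phi functions at each join node
= 3 + 2 + 1 + 1 + 5 + 3 = 15

15


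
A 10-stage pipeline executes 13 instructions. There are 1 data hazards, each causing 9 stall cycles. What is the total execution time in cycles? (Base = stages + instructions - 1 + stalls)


Base cycles = 10 + 13 - 1 = 22
Total stalls = 1 * 9 = 9
Total = 22 + 9 = 31

31


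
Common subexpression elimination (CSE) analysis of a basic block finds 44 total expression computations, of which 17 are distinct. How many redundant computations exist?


CSE count = total expressions - unique expressions
= 44 - 17 = 27

27


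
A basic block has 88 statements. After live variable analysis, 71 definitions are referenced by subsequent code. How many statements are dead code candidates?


Dead code = total statements - live definitions
= 88 - 71 = 17

17


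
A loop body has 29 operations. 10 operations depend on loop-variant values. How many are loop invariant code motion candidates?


Invariant candidates = total - loop-dependent
= 29 - 10 = 19

19


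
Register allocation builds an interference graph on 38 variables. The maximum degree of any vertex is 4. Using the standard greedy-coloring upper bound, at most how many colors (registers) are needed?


Greedy coloring never needs more than (max_degree + 1) colors: when coloring a vertex, at most max_degree neighbors are already colored.
Upper bound = 4 + 1 = 5

5


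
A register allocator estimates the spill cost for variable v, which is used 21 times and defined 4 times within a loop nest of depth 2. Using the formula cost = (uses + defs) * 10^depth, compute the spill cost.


uses + defs = 21 + 4 = 25
10^2 = 100
Spill cost = 25 * 100 = 2500

2500


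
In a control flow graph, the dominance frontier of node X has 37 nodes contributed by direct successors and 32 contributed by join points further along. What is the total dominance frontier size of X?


DF(X) = direct successor contributions + join point contributions
= 37 + 32 = 69

69


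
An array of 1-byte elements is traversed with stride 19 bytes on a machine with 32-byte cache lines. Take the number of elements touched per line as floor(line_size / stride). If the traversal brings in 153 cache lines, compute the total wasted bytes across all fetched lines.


Elements per line = floor(32 / 19) = 1
Bytes used per line = 1 * 1 = 1
Wasted per line = 32 - 1 = 31
Total wasted = 31 * 153 = 4743

4743


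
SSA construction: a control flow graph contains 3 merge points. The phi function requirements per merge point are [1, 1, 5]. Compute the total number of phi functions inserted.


Total phi functions = sum of phi functions at each join node
= 1 + 1 + 5 = 7

7


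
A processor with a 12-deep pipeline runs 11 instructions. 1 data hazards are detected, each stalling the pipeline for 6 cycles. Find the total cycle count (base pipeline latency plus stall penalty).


Base cycles = 12 + 11 - 1 = 22
Total stalls = 1 * 6 = 6
Total = 22 + 6 = 28

28


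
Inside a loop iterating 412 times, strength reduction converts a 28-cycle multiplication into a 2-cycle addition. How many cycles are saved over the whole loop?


Per-iteration saving = 28 - 2 = 26
Total saved = 412 * 26 = 10712

10712


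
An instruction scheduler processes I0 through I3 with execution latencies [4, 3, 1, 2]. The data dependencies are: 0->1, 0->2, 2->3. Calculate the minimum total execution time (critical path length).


Compute longest path through dependency graph: dist(Ik) = max over predecessors of dist + latency(Ik).
dist(I0) = latency 4 = 4
dist(I1) = dist(I0) + 3 = 4 + 3 = 7
dist(I2) = dist(I0) + 1 = 4 + 1 = 5
dist(I3) = dist(I2) + 2 = 5 + 2 = 7
Critical path = max dist = 7

7


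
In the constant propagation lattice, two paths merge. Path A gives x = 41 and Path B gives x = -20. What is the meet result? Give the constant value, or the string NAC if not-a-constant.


Meet operation: if both paths give the same constant, result is that constant; if they differ, result is NAC (not-a-constant).
Path A: 41, Path B: -20 -> differ
Result: not-a-constant -> NAC

NAC


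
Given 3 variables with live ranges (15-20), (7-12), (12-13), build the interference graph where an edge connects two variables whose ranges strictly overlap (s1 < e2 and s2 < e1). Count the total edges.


Check all pairs for overlapping intervals.
Two intervals (s1,e1) and (s2,e2) overlap if s1 < e2 and s2 < e1.
v0 (15-20) vs v1..v2: overlaps none -> 0
v1 (7-12) vs v2: overlaps none -> 0
Total overlapping pairs = 0 + 0 = 0

0


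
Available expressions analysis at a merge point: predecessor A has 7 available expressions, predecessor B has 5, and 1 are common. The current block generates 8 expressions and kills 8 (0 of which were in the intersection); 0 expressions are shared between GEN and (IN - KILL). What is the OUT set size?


IN = intersection of predecessors = 1
IN - KILL = 1 - 0 = 1
|OUT| = |GEN| + |IN - KILL| - |GEN ∩ (IN - KILL)| = 8 + 1 - 0 = 9

9


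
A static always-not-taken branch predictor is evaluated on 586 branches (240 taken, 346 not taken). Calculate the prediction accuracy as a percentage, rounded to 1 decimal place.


Predictor: always-not-taken
Correct predictions = 346
Accuracy = 346 / 586 * 100 = 59.0%

59.0


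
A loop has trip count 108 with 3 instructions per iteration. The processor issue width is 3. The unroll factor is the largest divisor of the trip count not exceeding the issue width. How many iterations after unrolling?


Largest divisor of 108 <= 3 is 3
New iterations = 108 / 3 = 36

36


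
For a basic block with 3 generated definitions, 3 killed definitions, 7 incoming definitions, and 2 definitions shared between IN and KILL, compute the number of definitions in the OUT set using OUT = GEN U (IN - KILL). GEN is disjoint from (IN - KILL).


IN - KILL: 7 - 2 = 5 surviving definitions
OUT = GEN + surviving = 3 + 5 = 8

8


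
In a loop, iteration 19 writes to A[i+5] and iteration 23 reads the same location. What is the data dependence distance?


Distance = read iteration - write iteration
= 23 - 19 = 4

4


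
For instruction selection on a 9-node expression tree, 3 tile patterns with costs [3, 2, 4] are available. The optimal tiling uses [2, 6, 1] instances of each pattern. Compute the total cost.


Total cost = sum(count_i * cost_i)
= 2*3 + 6*2 + 1*4
= 22

22


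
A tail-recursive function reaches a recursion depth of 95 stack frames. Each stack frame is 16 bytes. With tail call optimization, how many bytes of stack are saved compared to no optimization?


Without TCO: 95 * 16 = 1520 bytes
With TCO: reuse 1 frame = 16 bytes
Savings = 1520 - 16 = 1504

1504


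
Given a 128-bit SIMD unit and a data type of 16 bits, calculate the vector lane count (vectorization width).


Width = SIMD bits / data type bits
= 128 / 16 = 8

8


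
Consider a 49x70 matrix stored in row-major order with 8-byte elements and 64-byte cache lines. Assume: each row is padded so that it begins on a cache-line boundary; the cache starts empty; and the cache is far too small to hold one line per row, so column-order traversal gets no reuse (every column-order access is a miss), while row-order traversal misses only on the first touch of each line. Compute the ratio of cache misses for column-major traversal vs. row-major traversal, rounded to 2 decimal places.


Each row occupies 70 * 8 = 560 bytes and starts on a line boundary, so it spans ceil(560 / 64) = 9 cache lines.
Row-major traversal misses (one per line touched): 49 * ceil(70 * 8 / 64) = 441
Column-major traversal misses (no reuse, every access misses): 49 * 70 = 3430
Ratio = 3430 / 441 = 7.78

7.78


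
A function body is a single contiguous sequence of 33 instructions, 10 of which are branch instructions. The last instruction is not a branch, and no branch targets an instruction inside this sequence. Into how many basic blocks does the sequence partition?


With no in-sequence branch targets, the leaders are the first instruction plus the instruction after each branch.
Number of basic blocks = branches + 1
= 10 + 1 = 11

11


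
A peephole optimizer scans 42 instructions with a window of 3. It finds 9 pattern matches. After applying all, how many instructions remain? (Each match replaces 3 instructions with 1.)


Each match removes 2 instructions.
Total removed = 9 * 2 = 18
Remaining = 42 - 18 = 24

24


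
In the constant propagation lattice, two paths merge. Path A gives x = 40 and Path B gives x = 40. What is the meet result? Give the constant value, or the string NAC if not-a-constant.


Meet operation: if both paths give the same constant, result is that constant; if they differ, result is NAC (not-a-constant).
Path A: 40, Path B: 40 -> equal
Result: constant -> 40

40


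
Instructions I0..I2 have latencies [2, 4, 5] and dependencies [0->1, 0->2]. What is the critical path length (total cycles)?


Compute longest path through dependency graph: dist(Ik) = max over predecessors of dist + latency(Ik).
dist(I0) = latency 2 = 2
dist(I1) = dist(I0) + 4 = 2 + 4 = 6
dist(I2) = dist(I0) + 5 = 2 + 5 = 7
Critical path = max dist = 7

7


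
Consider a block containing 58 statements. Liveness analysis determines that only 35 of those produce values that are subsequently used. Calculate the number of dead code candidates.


Dead code = total statements - live definitions
= 58 - 35 = 23

23


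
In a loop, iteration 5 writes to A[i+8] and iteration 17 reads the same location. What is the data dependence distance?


Distance = read iteration - write iteration
= 17 - 5 = 12

12


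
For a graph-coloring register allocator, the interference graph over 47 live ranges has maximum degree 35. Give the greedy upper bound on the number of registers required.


Greedy coloring never needs more than (max_degree + 1) colors: when coloring a vertex, at most max_degree neighbors are already colored.
Upper bound = 35 + 1 = 36

36


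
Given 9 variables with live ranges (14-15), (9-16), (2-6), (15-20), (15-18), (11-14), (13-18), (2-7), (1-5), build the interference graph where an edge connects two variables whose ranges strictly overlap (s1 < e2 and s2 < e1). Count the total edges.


Check all pairs for overlapping intervals.
Two intervals (s1,e1) and (s2,e2) overlap if s1 < e2 and s2 < e1.
v0 (14-15) vs v1..v8: overlaps v1, v6 -> 2
v1 (9-16) vs v2..v8: overlaps v3, v4, v5, v6 -> 4
v2 (2-6) vs v3..v8: overlaps v7, v8 -> 2
v3 (15-20) vs v4..v8: overlaps v4, v6 -> 2
v4 (15-18) vs v5..v8: overlaps v6 -> 1
v5 (11-14) vs v6..v8: overlaps v6 -> 1
v6 (13-18) vs v7..v8: overlaps none -> 0
v7 (2-7) vs v8: overlaps v8 -> 1
Total overlapping pairs = 2 + 4 + 2 + 2 + 1 + 1 + 0 + 1 = 13

13


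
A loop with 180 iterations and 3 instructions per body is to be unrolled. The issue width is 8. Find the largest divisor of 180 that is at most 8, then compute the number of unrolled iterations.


Largest divisor of 180 <= 8 is 6
New iterations = 180 / 6 = 30

30


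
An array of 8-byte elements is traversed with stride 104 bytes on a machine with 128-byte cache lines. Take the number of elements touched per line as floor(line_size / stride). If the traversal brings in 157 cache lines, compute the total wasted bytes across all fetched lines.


Elements per line = floor(128 / 104) = 1
Bytes used per line = 1 * 8 = 8
Wasted per line = 128 - 8 = 120
Total wasted = 120 * 157 = 18840

18840


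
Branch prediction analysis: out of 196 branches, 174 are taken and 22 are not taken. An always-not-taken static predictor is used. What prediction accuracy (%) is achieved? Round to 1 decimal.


Predictor: always-not-taken
Correct predictions = 22
Accuracy = 22 / 196 * 100 = 11.2%

11.2


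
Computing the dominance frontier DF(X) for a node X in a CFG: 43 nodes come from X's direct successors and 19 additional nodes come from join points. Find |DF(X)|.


DF(X) = direct successor contributions + join point contributions
= 43 + 19 = 62

62


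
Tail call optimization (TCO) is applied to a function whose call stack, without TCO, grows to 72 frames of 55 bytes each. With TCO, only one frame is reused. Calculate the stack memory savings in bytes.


Without TCO: 72 * 55 = 3960 bytes
With TCO: reuse 1 frame = 55 bytes
Savings = 3960 - 55 = 3905

3905


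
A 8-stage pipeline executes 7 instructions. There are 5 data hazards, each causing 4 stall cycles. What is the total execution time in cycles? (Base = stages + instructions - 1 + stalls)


Base cycles = 8 + 7 - 1 = 14
Total stalls = 5 * 4 = 20
Total = 14 + 20 = 34

34


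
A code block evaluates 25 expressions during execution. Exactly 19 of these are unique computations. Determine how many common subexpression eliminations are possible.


CSE count = total expressions - unique expressions
= 25 - 19 = 6

6


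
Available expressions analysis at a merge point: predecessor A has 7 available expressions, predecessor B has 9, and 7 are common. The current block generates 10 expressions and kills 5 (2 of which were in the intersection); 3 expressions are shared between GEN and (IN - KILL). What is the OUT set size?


IN = intersection of predecessors = 7
IN - KILL = 7 - 2 = 5
|OUT| = |GEN| + |IN - KILL| - |GEN ∩ (IN - KILL)| = 10 + 5 - 3 = 12

12


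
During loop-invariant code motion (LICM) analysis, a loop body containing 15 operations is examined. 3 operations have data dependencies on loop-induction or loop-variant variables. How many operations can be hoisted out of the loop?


Invariant candidates = total - loop-dependent
= 15 - 3 = 12

12


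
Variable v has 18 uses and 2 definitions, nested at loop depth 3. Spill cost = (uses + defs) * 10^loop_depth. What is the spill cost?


uses + defs = 18 + 2 = 20
10^3 = 1000
Spill cost = 20 * 1000 = 20000

20000


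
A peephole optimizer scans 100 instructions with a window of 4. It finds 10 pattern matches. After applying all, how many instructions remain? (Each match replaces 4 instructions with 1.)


Each match removes 3 instructions.
Total removed = 10 * 3 = 30
Remaining = 100 - 30 = 70

70


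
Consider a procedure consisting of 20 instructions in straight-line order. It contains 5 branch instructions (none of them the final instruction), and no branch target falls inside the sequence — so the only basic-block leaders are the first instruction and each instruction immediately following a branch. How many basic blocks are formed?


With no in-sequence branch targets, the leaders are the first instruction plus the instruction after each branch.
Number of basic blocks = branches + 1
= 5 + 1 = 6

6


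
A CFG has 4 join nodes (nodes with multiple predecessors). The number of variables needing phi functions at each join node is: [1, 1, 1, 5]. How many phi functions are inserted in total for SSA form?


Total phi functions = sum of phi functions at each join node
= 1 + 1 + 1 + 5 = 8

8


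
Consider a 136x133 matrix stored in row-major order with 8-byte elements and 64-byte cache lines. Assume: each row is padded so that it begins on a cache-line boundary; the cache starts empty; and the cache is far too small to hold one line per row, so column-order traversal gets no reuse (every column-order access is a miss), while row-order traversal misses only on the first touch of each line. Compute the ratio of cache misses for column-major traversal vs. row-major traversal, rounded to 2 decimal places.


Each row occupies 133 * 8 = 1064 bytes and starts on a line boundary, so it spans ceil(1064 / 64) = 17 cache lines.
Row-major traversal misses (one per line touched): 136 * ceil(133 * 8 / 64) = 2312
Column-major traversal misses (no reuse, every access misses): 136 * 133 = 18088
Ratio = 18088 / 2312 = 7.82

7.82


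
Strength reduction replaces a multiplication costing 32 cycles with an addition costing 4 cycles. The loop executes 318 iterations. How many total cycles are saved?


Per-iteration saving = 32 - 4 = 28
Total saved = 318 * 28 = 8904

8904


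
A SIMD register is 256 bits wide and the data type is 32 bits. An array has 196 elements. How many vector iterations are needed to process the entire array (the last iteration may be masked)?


Width = 256 / 32 = 8 elements per vector op
Iterations = ceil(196 / 8) = 25

25


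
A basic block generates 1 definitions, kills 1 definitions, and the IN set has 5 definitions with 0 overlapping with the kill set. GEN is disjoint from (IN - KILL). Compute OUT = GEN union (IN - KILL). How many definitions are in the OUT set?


IN - KILL: 5 - 0 = 5 surviving definitions
OUT = GEN + surviving = 1 + 5 = 6

6


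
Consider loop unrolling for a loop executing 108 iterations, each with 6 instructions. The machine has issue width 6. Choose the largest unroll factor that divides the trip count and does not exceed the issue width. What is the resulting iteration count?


Largest divisor of 108 <= 6 is 6
New iterations = 108 / 6 = 18

18


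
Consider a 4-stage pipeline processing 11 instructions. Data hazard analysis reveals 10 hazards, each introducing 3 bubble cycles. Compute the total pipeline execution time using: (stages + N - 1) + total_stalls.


Base cycles = 4 + 11 - 1 = 14
Total stalls = 10 * 3 = 30
Total = 14 + 30 = 44

44


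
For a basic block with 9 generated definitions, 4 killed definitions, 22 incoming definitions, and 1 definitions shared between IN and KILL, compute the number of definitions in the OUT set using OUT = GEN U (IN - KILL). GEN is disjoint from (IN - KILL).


IN - KILL: 22 - 1 = 21 surviving definitions
OUT = GEN + surviving = 9 + 21 = 30

30


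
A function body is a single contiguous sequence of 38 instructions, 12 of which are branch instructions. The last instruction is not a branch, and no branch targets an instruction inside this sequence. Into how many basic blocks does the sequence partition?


With no in-sequence branch targets, the leaders are the first instruction plus the instruction after each branch.
Number of basic blocks = branches + 1
= 12 + 1 = 13

13


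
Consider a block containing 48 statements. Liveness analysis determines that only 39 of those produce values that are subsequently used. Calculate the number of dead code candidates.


Dead code = total statements - live definitions
= 48 - 39 = 9

9


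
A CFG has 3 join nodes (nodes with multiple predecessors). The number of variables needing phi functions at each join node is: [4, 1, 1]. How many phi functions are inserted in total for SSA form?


Total phi functions = sum of phi functions at each join node
= 4 + 1 + 1 = 6

6


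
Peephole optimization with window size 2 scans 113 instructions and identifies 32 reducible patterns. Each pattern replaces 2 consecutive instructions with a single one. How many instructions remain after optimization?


Each match removes 1 instructions.
Total removed = 32 * 1 = 32
Remaining = 113 - 32 = 81

81


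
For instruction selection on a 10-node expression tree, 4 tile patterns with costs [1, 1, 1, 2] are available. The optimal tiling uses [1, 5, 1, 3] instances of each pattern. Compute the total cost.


Total cost = sum(count_i * cost_i)
= 1*1 + 5*1 + 1*1 + 3*2
= 13

13


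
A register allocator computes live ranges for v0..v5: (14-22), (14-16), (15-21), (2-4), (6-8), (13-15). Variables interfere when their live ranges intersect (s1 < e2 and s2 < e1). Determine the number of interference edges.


Check all pairs for overlapping intervals.
Two intervals (s1,e1) and (s2,e2) overlap if s1 < e2 and s2 < e1.
v0 (14-22) vs v1..v5: overlaps v1, v2, v5 -> 3
v1 (14-16) vs v2..v5: overlaps v2, v5 -> 2
v2 (15-21) vs v3..v5: overlaps none -> 0
v3 (2-4) vs v4..v5: overlaps none -> 0
v4 (6-8) vs v5: overlaps none -> 0
Total overlapping pairs = 3 + 2 + 0 + 0 + 0 = 5

5


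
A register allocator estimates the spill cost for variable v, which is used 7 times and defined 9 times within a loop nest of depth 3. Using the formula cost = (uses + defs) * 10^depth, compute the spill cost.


uses + defs = 7 + 9 = 16
10^3 = 1000
Spill cost = 16 * 1000 = 16000

16000


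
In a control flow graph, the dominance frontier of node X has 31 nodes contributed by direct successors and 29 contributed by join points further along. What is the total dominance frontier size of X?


DF(X) = direct successor contributions + join point contributions
= 31 + 29 = 60

60


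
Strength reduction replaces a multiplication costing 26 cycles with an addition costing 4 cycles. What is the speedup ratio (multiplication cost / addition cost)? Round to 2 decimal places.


Ratio = mult_cost / add_cost = 26 / 4 = 6.5

6.5


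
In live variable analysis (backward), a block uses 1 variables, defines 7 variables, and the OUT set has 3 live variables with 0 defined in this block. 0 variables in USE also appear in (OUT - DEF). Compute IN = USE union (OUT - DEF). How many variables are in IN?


OUT - DEF: 3 - 0 = 3
|IN| = |USE| + |OUT - DEF| - |USE ∩ (OUT - DEF)| = 1 + 3 - 0 = 4

4


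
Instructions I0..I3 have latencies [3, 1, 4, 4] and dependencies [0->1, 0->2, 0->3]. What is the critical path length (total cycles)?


Compute longest path through dependency graph: dist(Ik) = max over predecessors of dist + latency(Ik).
dist(I0) = latency 3 = 3
dist(I1) = dist(I0) + 1 = 3 + 1 = 4
dist(I2) = dist(I0) + 4 = 3 + 4 = 7
dist(I3) = dist(I0) + 4 = 3 + 4 = 7
Critical path = max dist = 7

7


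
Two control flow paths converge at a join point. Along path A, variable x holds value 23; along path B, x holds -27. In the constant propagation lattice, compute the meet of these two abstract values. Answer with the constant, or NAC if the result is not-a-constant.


Meet operation: if both paths give the same constant, result is that constant; if they differ, result is NAC (not-a-constant).
Path A: 23, Path B: -27 -> differ
Result: not-a-constant -> NAC

NAC


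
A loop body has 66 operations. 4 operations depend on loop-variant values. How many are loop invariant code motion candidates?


Invariant candidates = total - loop-dependent
= 66 - 4 = 62

62


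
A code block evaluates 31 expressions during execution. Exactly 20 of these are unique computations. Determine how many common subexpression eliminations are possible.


CSE count = total expressions - unique expressions
= 31 - 20 = 11

11


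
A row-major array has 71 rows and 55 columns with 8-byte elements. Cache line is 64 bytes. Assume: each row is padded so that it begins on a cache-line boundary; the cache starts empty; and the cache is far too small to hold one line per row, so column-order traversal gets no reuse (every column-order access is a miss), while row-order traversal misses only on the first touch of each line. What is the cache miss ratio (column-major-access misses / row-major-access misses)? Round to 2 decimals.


Each row occupies 55 * 8 = 440 bytes and starts on a line boundary, so it spans ceil(440 / 64) = 7 cache lines.
Row-major traversal misses (one per line touched): 71 * ceil(55 * 8 / 64) = 497
Column-major traversal misses (no reuse, every access misses): 71 * 55 = 3905
Ratio = 3905 / 497 = 7.86

7.86


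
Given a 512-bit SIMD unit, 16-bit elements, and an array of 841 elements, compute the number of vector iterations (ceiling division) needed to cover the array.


Width = 512 / 16 = 32 elements per vector op
Iterations = ceil(841 / 32) = 27

27


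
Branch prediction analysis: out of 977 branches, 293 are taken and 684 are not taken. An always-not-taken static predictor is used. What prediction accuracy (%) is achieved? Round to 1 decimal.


Predictor: always-not-taken
Correct predictions = 684
Accuracy = 684 / 977 * 100 = 70.0%

70.0


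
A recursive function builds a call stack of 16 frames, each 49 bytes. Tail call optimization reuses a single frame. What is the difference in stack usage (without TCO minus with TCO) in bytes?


Without TCO: 16 * 49 = 784 bytes
With TCO: reuse 1 frame = 49 bytes
Savings = 784 - 49 = 735

735


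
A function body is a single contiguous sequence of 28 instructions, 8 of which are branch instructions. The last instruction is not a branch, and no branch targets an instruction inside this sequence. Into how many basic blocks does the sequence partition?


With no in-sequence branch targets, the leaders are the first instruction plus the instruction after each branch.
Number of basic blocks = branches + 1
= 8 + 1 = 9

9


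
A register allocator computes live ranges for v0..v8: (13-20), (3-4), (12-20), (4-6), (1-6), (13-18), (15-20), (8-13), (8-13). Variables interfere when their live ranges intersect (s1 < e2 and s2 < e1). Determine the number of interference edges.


Check all pairs for overlapping intervals.
Two intervals (s1,e1) and (s2,e2) overlap if s1 < e2 and s2 < e1.
v0 (13-20) vs v1..v8: overlaps v2, v5, v6 -> 3
v1 (3-4) vs v2..v8: overlaps v4 -> 1
v2 (12-20) vs v3..v8: overlaps v5, v6, v7, v8 -> 4
v3 (4-6) vs v4..v8: overlaps v4 -> 1
v4 (1-6) vs v5..v8: overlaps none -> 0
v5 (13-18) vs v6..v8: overlaps v6 -> 1
v6 (15-20) vs v7..v8: overlaps none -> 0
v7 (8-13) vs v8: overlaps v8 -> 1
Total overlapping pairs = 3 + 1 + 4 + 1 + 0 + 1 + 0 + 1 = 11

11


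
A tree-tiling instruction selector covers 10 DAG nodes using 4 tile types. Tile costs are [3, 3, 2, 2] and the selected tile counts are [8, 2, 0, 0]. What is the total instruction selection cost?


Total cost = sum(count_i * cost_i)
= 8*3 + 2*3 + 0*2 + 0*2
= 30

30


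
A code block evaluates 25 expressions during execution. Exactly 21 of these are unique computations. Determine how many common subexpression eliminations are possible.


CSE count = total expressions - unique expressions
= 25 - 21 = 4

4


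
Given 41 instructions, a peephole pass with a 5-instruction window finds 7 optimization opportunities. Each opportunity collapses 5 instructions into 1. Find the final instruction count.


Each match removes 4 instructions.
Total removed = 7 * 4 = 28
Remaining = 41 - 28 = 13

13


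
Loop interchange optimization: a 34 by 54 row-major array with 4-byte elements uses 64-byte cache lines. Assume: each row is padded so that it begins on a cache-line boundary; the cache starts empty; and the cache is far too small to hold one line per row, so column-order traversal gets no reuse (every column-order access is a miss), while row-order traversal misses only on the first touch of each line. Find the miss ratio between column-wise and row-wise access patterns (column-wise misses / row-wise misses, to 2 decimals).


Each row occupies 54 * 4 = 216 bytes and starts on a line boundary, so it spans ceil(216 / 64) = 4 cache lines.
Row-major traversal misses (one per line touched): 34 * ceil(54 * 4 / 64) = 136
Column-major traversal misses (no reuse, every access misses): 34 * 54 = 1836
Ratio = 1836 / 136 = 13.5

13.5


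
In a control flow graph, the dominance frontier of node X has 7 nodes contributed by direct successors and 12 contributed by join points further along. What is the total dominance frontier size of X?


DF(X) = direct successor contributions + join point contributions
= 7 + 12 = 19

19


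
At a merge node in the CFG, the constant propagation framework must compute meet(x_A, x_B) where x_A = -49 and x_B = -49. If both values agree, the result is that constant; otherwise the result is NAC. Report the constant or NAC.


Meet operation: if both paths give the same constant, result is that constant; if they differ, result is NAC (not-a-constant).
Path A: -49, Path B: -49 -> equal
Result: constant -> -49

-49


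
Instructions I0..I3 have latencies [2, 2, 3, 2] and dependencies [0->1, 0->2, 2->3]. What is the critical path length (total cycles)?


Compute longest path through dependency graph: dist(Ik) = max over predecessors of dist + latency(Ik).
dist(I0) = latency 2 = 2
dist(I1) = dist(I0) + 2 = 2 + 2 = 4
dist(I2) = dist(I0) + 3 = 2 + 3 = 5
dist(I3) = dist(I2) + 2 = 5 + 2 = 7
Critical path = max dist = 7

7


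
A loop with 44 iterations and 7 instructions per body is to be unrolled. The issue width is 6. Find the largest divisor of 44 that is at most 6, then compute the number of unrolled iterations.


Largest divisor of 44 <= 6 is 4
New iterations = 44 / 4 = 11

11


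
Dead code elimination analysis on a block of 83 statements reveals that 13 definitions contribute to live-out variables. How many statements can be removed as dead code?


Dead code = total statements - live definitions
= 83 - 13 = 70

70


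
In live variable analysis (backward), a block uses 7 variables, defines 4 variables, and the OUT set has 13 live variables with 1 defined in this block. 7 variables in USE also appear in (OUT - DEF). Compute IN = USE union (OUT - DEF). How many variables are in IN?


OUT - DEF: 13 - 1 = 12
|IN| = |USE| + |OUT - DEF| - |USE ∩ (OUT - DEF)| = 7 + 12 - 7 = 12

12


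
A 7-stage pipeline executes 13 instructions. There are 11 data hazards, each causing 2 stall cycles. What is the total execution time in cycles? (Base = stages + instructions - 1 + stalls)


Base cycles = 7 + 13 - 1 = 19
Total stalls = 11 * 2 = 22
Total = 19 + 22 = 41

41


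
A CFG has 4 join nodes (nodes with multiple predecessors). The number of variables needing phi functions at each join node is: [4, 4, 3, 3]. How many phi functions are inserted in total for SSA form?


Total phi functions = sum of phi functions at each join node
= 4 + 4 + 3 + 3 = 14

14


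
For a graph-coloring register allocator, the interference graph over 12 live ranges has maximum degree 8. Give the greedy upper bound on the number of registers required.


Greedy coloring never needs more than (max_degree + 1) colors: when coloring a vertex, at most max_degree neighbors are already colored.
Upper bound = 8 + 1 = 9

9


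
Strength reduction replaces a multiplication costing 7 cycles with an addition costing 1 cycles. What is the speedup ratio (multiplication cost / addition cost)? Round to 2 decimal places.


Ratio = mult_cost / add_cost = 7 / 1 = 7.0

7.0


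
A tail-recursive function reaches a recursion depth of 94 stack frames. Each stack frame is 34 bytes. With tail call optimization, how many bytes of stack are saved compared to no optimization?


Without TCO: 94 * 34 = 3196 bytes
With TCO: reuse 1 frame = 34 bytes
Savings = 3196 - 34 = 3162

3162


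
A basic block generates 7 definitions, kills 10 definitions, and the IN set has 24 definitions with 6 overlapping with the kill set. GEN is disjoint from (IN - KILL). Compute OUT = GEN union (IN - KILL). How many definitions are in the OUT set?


IN - KILL: 24 - 6 = 18 surviving definitions
OUT = GEN + surviving = 7 + 18 = 25

25


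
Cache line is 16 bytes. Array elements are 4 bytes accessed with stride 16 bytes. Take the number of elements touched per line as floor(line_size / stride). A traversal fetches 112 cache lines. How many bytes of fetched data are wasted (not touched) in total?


Elements per line = floor(16 / 16) = 1
Bytes used per line = 1 * 4 = 4
Wasted per line = 16 - 4 = 12
Total wasted = 12 * 112 = 1344

1344


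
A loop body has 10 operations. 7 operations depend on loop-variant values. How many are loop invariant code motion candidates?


Invariant candidates = total - loop-dependent
= 10 - 7 = 3

3


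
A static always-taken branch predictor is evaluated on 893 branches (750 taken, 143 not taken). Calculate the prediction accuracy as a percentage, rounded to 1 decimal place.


Predictor: always-taken
Correct predictions = 750
Accuracy = 750 / 893 * 100 = 84.0%

84.0


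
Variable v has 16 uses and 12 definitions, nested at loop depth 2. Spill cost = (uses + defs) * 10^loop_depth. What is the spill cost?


uses + defs = 16 + 12 = 28
10^2 = 100
Spill cost = 28 * 100 = 2800

2800


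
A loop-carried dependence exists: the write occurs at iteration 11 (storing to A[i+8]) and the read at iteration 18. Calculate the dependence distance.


Distance = read iteration - write iteration
= 18 - 11 = 7

7


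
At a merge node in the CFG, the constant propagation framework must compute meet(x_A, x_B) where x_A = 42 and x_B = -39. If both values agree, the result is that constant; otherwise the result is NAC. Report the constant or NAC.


Meet operation: if both paths give the same constant, result is that constant; if they differ, result is NAC (not-a-constant).
Path A: 42, Path B: -39 -> differ
Result: not-a-constant -> NAC

NAC


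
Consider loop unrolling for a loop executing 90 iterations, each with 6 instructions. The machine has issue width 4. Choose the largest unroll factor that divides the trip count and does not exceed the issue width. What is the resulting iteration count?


Largest divisor of 90 <= 4 is 3
New iterations = 90 / 3 = 30

30


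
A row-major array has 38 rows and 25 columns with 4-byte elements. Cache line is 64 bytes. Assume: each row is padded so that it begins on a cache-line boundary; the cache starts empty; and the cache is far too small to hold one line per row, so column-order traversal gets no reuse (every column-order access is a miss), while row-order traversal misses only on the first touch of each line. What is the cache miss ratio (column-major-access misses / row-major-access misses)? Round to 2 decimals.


Each row occupies 25 * 4 = 100 bytes and starts on a line boundary, so it spans ceil(100 / 64) = 2 cache lines.
Row-major traversal misses (one per line touched): 38 * ceil(25 * 4 / 64) = 76
Column-major traversal misses (no reuse, every access misses): 38 * 25 = 950
Ratio = 950 / 76 = 12.5

12.5


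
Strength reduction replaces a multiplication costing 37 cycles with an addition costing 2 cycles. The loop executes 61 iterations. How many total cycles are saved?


Per-iteration saving = 37 - 2 = 35
Total saved = 61 * 35 = 2135

2135


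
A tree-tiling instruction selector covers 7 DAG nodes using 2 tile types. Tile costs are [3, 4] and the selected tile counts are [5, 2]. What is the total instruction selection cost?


Total cost = sum(count_i * cost_i)
= 5*3 + 2*4
= 23

23


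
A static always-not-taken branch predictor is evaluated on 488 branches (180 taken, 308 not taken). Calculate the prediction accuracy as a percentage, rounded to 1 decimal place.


Predictor: always-not-taken
Correct predictions = 308
Accuracy = 308 / 488 * 100 = 63.1%

63.1


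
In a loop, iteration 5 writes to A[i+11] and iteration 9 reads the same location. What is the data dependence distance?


Distance = read iteration - write iteration
= 9 - 5 = 4

4


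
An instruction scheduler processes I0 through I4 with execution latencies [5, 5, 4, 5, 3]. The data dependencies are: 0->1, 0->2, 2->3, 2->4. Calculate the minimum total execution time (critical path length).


Compute longest path through dependency graph: dist(Ik) = max over predecessors of dist + latency(Ik).
dist(I0) = latency 5 = 5
dist(I1) = dist(I0) + 5 = 5 + 5 = 10
dist(I2) = dist(I0) + 4 = 5 + 4 = 9
dist(I3) = dist(I2) + 5 = 9 + 5 = 14
dist(I4) = dist(I2) + 3 = 9 + 3 = 12
Critical path = max dist = 14

14


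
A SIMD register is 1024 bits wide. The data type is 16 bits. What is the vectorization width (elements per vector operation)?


Width = SIMD bits / data type bits
= 1024 / 16 = 64

64


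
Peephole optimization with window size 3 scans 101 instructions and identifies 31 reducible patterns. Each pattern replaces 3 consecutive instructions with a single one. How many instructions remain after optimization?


Each match removes 2 instructions.
Total removed = 31 * 2 = 62
Remaining = 101 - 62 = 39

39
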